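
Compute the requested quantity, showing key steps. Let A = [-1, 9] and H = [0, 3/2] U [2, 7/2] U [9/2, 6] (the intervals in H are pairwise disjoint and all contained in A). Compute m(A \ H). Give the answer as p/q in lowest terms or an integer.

The ambient interval has length m(A) = 9 - (-1) = 10.
Since the holes are disjoint and sit inside A, by finite additivity
  m(H) = sum_i (b_i - a_i), and m(A \ H) = m(A) - m(H).
Computing the hole measures:
  m(H_1) = 3/2 - 0 = 3/2.
  m(H_2) = 7/2 - 2 = 3/2.
  m(H_3) = 6 - 9/2 = 3/2.
Summed: m(H) = 3/2 + 3/2 + 3/2 = 9/2.
So m(A \ H) = 10 - 9/2 = 11/2.

11/2


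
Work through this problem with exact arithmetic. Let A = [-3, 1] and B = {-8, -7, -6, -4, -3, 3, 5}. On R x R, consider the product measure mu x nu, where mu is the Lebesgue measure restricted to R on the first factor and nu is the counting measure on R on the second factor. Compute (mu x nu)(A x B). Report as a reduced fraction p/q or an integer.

For a measurable rectangle A x B, the product measure satisfies
  (mu x nu)(A x B) = mu(A) * nu(B).
  mu(A) = 4.
  nu(B) = 7.
  (mu x nu)(A x B) = 4 * 7 = 28.

28


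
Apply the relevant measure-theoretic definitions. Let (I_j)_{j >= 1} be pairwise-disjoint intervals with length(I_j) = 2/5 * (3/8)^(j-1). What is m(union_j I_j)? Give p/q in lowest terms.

By countable additivity of the Lebesgue measure on pairwise disjoint measurable sets,
  m(union_{j >= 1} I_j) = sum_{j >= 1} m(I_j) = sum_{j >= 1} a * r^(j-1),
  with a = 2/5 and r = 3/8.
Since 0 < r = 3/8 < 1, the geometric series converges:
  sum_{j >= 1} a * r^(j-1) = a / (1 - r).
  = 2/5 / (1 - 3/8)
  = 2/5 / (5/8)
  = 16/25.

16/25


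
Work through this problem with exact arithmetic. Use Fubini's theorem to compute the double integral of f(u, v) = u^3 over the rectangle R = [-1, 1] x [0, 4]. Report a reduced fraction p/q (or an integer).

f(u, v) is a tensor product of a function of u and a function of v, and both factors are bounded continuous (hence Lebesgue integrable) on the rectangle, so Fubini's theorem applies:
  integral_R f d(m x m) = (integral_a1^b1 u^3 du) * (integral_a2^b2 1 dv).
Inner integral in u: integral_{-1}^{1} u^3 du = (1^4 - (-1)^4)/4
  = 0.
Inner integral in v: integral_{0}^{4} 1 dv = (4^1 - 0^1)/1
  = 4.
Product: (0) * (4) = 0.

0


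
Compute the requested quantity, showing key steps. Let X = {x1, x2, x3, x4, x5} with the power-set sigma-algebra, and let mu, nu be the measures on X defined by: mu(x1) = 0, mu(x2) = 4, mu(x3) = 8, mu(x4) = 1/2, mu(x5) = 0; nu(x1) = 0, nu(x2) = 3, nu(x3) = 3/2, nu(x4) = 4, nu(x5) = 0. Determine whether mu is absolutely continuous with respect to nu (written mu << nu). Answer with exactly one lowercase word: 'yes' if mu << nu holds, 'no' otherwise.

mu << nu means: every nu-null measurable set is also mu-null; equivalently, for every atom x, if nu({x}) = 0 then mu({x}) = 0.
Checking each atom:
  x1: nu = 0, mu = 0 -> consistent with mu << nu.
  x2: nu = 3 > 0 -> no constraint.
  x3: nu = 3/2 > 0 -> no constraint.
  x4: nu = 4 > 0 -> no constraint.
  x5: nu = 0, mu = 0 -> consistent with mu << nu.
No atom violates the condition. Therefore mu << nu.

yes


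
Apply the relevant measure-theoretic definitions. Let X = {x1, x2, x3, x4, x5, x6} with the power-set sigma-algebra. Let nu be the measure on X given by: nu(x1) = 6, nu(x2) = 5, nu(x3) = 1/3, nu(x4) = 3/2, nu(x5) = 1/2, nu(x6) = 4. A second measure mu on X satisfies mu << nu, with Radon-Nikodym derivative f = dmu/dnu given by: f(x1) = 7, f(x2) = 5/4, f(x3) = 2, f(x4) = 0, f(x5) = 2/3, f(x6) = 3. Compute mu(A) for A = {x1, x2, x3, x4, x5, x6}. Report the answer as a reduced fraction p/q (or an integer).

By the defining property of the Radon-Nikodym derivative, for every measurable set A,
  mu(A) = integral_A f dnu.
Since nu is a discrete measure concentrated on the atoms of X, the integral over A reduces to the sum
  mu(A) = sum_{x in A} f(x) * nu({x}).
Computing each term:
  x1: f(x1) * nu(x1) = 7 * 6 = 42.
  x2: f(x2) * nu(x2) = 5/4 * 5 = 25/4.
  x3: f(x3) * nu(x3) = 2 * 1/3 = 2/3.
  x4: f(x4) * nu(x4) = 0 * 3/2 = 0.
  x5: f(x5) * nu(x5) = 2/3 * 1/2 = 1/3.
  x6: f(x6) * nu(x6) = 3 * 4 = 12.
Summing: mu(A) = 42 + 25/4 + 2/3 + 0 + 1/3 + 12 = 245/4.

245/4


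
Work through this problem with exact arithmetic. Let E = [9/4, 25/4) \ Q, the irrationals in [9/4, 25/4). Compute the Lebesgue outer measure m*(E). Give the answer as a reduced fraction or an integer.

The interval I = [9/4, 25/4) has m(I) = 25/4 - 9/4 = 4 (endpoints are measure-zero, so open/closed/half-open agree). Write I = (I cap Q) u (I \ Q). The rationals in I are countable, so m*(I cap Q) = 0 (cover each rational by intervals whose total length is arbitrarily small). By countable subadditivity m*(I) <= m*(I cap Q) + m*(I \ Q), hence m*(I \ Q) >= m(I) = 4. The reverse inequality m*(I \ Q) <= m*(I) = 4 is trivial since (I \ Q) is a subset of I. Therefore m*(I \ Q) = 4.

4


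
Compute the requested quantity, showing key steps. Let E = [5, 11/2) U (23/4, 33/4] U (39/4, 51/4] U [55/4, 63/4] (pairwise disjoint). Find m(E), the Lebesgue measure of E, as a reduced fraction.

For pairwise disjoint intervals, m(union_i I_i) = sum_i m(I_i),
and m is invariant under swapping open/closed endpoints (single points have measure 0).
So m(E) = sum_i (b_i - a_i).
  I_1 has length 11/2 - 5 = 1/2.
  I_2 has length 33/4 - 23/4 = 5/2.
  I_3 has length 51/4 - 39/4 = 3.
  I_4 has length 63/4 - 55/4 = 2.
Summing:
  m(E) = 1/2 + 5/2 + 3 + 2 = 8.

8


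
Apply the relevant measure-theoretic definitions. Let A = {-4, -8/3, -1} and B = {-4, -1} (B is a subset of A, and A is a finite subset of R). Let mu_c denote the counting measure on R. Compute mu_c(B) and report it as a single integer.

Counting measure assigns mu_c(E) = |E| (number of elements) when E is finite.
B has 2 element(s), so mu_c(B) = 2.

2


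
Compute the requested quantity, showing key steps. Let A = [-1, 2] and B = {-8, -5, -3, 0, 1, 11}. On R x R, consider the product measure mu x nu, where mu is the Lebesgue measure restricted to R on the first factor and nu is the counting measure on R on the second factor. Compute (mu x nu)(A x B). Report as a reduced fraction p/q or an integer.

For a measurable rectangle A x B, the product measure satisfies
  (mu x nu)(A x B) = mu(A) * nu(B).
  mu(A) = 3.
  nu(B) = 6.
  (mu x nu)(A x B) = 3 * 6 = 18.

18


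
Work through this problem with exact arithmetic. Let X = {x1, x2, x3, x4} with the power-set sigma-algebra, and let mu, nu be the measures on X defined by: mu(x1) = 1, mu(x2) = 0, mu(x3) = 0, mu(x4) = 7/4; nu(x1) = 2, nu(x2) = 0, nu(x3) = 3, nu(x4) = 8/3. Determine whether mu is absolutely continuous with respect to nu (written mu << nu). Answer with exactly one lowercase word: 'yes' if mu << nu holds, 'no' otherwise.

mu << nu means: every nu-null measurable set is also mu-null; equivalently, for every atom x, if nu({x}) = 0 then mu({x}) = 0.
Checking each atom:
  x1: nu = 2 > 0 -> no constraint.
  x2: nu = 0, mu = 0 -> consistent with mu << nu.
  x3: nu = 3 > 0 -> no constraint.
  x4: nu = 8/3 > 0 -> no constraint.
No atom violates the condition. Therefore mu << nu.

yes


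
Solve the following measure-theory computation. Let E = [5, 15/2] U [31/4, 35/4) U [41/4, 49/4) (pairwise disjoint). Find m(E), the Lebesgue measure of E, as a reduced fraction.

For pairwise disjoint intervals, m(union_i I_i) = sum_i m(I_i),
and m is invariant under swapping open/closed endpoints (single points have measure 0).
So m(E) = sum_i (b_i - a_i).
  I_1 has length 15/2 - 5 = 5/2.
  I_2 has length 35/4 - 31/4 = 1.
  I_3 has length 49/4 - 41/4 = 2.
Summing:
  m(E) = 5/2 + 1 + 2 = 11/2.

11/2


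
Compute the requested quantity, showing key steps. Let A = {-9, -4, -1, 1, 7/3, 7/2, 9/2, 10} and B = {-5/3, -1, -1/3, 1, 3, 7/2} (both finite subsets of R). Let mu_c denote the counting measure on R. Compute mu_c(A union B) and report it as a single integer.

Counting measure on a finite set equals cardinality. By inclusion-exclusion, |A union B| = |A| + |B| - |A cap B|.
|A| = 8, |B| = 6, |A cap B| = 3.
So mu_c(A union B) = 8 + 6 - 3 = 11.

11


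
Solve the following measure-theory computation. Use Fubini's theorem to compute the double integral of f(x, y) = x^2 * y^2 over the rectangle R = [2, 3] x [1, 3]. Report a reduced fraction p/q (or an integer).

f(x, y) is a tensor product of a function of x and a function of y, and both factors are bounded continuous (hence Lebesgue integrable) on the rectangle, so Fubini's theorem applies:
  integral_R f d(m x m) = (integral_a1^b1 x^2 dx) * (integral_a2^b2 y^2 dy).
Inner integral in x: integral_{2}^{3} x^2 dx = (3^3 - 2^3)/3
  = 19/3.
Inner integral in y: integral_{1}^{3} y^2 dy = (3^3 - 1^3)/3
  = 26/3.
Product: (19/3) * (26/3) = 494/9.

494/9


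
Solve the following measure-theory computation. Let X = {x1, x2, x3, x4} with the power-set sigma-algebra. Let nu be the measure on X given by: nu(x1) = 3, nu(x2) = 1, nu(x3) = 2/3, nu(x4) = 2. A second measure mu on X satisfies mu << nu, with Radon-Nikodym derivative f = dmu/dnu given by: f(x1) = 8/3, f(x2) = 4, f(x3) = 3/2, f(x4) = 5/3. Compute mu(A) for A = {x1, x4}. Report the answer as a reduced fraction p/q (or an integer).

By the defining property of the Radon-Nikodym derivative, for every measurable set A,
  mu(A) = integral_A f dnu.
Since nu is a discrete measure concentrated on the atoms of X, the integral over A reduces to the sum
  mu(A) = sum_{x in A} f(x) * nu({x}).
Computing each term:
  x1: f(x1) * nu(x1) = 8/3 * 3 = 8.
  x4: f(x4) * nu(x4) = 5/3 * 2 = 10/3.
Summing: mu(A) = 8 + 10/3 = 34/3.

34/3


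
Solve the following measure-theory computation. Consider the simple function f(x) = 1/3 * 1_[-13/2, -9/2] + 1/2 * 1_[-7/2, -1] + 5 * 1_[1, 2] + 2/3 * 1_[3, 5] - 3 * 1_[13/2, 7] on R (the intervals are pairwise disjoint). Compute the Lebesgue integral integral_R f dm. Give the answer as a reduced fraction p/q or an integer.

For a simple function f = sum_i c_i * 1_{A_i} with disjoint A_i,
  integral f dm = sum_i c_i * m(A_i).
Lengths of the A_i:
  m(A_1) = -9/2 - (-13/2) = 2.
  m(A_2) = -1 - (-7/2) = 5/2.
  m(A_3) = 2 - 1 = 1.
  m(A_4) = 5 - 3 = 2.
  m(A_5) = 7 - 13/2 = 1/2.
Contributions c_i * m(A_i):
  (1/3) * (2) = 2/3.
  (1/2) * (5/2) = 5/4.
  (5) * (1) = 5.
  (2/3) * (2) = 4/3.
  (-3) * (1/2) = -3/2.
Total: 2/3 + 5/4 + 5 + 4/3 - 3/2 = 27/4.

27/4


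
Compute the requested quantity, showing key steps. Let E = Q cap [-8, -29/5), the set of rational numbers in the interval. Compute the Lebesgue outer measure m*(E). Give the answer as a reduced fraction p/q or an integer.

Q cap [-8, -29/5) is countable; list its elements as q_1, q_2, ... . Fix eps > 0 and cover the k-th point by an interval of length eps * 2^(-k). The cover has total length eps * sum_{k>=1} 2^(-k) = eps, so by definition of outer measure m*(Q cap [-8, -29/5)) <= eps. Since eps was arbitrary and m* >= 0, the outer measure is 0.

0


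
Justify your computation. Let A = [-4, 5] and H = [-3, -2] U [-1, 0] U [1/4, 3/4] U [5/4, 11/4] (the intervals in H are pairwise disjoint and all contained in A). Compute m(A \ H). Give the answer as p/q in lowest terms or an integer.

The ambient interval has length m(A) = 5 - (-4) = 9.
Since the holes are disjoint and sit inside A, by finite additivity
  m(H) = sum_i (b_i - a_i), and m(A \ H) = m(A) - m(H).
Computing the hole measures:
  m(H_1) = -2 - (-3) = 1.
  m(H_2) = 0 - (-1) = 1.
  m(H_3) = 3/4 - 1/4 = 1/2.
  m(H_4) = 11/4 - 5/4 = 3/2.
Summed: m(H) = 1 + 1 + 1/2 + 3/2 = 4.
So m(A \ H) = 9 - 4 = 5.

5


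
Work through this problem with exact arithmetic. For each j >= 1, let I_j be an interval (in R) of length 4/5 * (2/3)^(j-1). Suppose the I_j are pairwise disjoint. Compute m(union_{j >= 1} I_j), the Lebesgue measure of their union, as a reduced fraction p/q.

By countable additivity of the Lebesgue measure on pairwise disjoint measurable sets,
  m(union_{j >= 1} I_j) = sum_{j >= 1} m(I_j) = sum_{j >= 1} a * r^(j-1),
  with a = 4/5 and r = 2/3.
Since 0 < r = 2/3 < 1, the geometric series converges:
  sum_{j >= 1} a * r^(j-1) = a / (1 - r).
  = 4/5 / (1 - 2/3)
  = 4/5 / (1/3)
  = 12/5.

12/5


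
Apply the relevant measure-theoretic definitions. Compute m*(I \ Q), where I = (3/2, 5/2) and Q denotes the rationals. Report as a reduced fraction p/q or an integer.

The interval I = (3/2, 5/2) has m(I) = 5/2 - 3/2 = 1 (endpoints are measure-zero, so open/closed/half-open agree). Write I = (I cap Q) u (I \ Q). The rationals in I are countable, so m*(I cap Q) = 0 (cover each rational by intervals whose total length is arbitrarily small). By countable subadditivity m*(I) <= m*(I cap Q) + m*(I \ Q), hence m*(I \ Q) >= m(I) = 1. The reverse inequality m*(I \ Q) <= m*(I) = 1 is trivial since (I \ Q) is a subset of I. Therefore m*(I \ Q) = 1.

1


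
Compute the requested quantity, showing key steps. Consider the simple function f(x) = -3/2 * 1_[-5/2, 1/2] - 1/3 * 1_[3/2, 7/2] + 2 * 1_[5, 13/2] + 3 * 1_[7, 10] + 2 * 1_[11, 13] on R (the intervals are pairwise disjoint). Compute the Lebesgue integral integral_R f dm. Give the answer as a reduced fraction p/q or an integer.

For a simple function f = sum_i c_i * 1_{A_i} with disjoint A_i,
  integral f dm = sum_i c_i * m(A_i).
Lengths of the A_i:
  m(A_1) = 1/2 - (-5/2) = 3.
  m(A_2) = 7/2 - 3/2 = 2.
  m(A_3) = 13/2 - 5 = 3/2.
  m(A_4) = 10 - 7 = 3.
  m(A_5) = 13 - 11 = 2.
Contributions c_i * m(A_i):
  (-3/2) * (3) = -9/2.
  (-1/3) * (2) = -2/3.
  (2) * (3/2) = 3.
  (3) * (3) = 9.
  (2) * (2) = 4.
Total: -9/2 - 2/3 + 3 + 9 + 4 = 65/6.

65/6


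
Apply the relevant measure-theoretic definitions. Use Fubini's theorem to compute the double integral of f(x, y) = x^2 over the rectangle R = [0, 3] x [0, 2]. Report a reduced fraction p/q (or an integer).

f(x, y) is a tensor product of a function of x and a function of y, and both factors are bounded continuous (hence Lebesgue integrable) on the rectangle, so Fubini's theorem applies:
  integral_R f d(m x m) = (integral_a1^b1 x^2 dx) * (integral_a2^b2 1 dy).
Inner integral in x: integral_{0}^{3} x^2 dx = (3^3 - 0^3)/3
  = 9.
Inner integral in y: integral_{0}^{2} 1 dy = (2^1 - 0^1)/1
  = 2.
Product: (9) * (2) = 18.

18


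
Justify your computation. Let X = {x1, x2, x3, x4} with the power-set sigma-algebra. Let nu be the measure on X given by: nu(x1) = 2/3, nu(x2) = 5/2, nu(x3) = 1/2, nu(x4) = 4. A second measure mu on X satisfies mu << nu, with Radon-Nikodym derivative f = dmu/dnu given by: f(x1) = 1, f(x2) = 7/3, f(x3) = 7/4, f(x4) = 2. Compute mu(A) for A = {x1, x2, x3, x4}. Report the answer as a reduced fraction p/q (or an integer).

By the defining property of the Radon-Nikodym derivative, for every measurable set A,
  mu(A) = integral_A f dnu.
Since nu is a discrete measure concentrated on the atoms of X, the integral over A reduces to the sum
  mu(A) = sum_{x in A} f(x) * nu({x}).
Computing each term:
  x1: f(x1) * nu(x1) = 1 * 2/3 = 2/3.
  x2: f(x2) * nu(x2) = 7/3 * 5/2 = 35/6.
  x3: f(x3) * nu(x3) = 7/4 * 1/2 = 7/8.
  x4: f(x4) * nu(x4) = 2 * 4 = 8.
Summing: mu(A) = 2/3 + 35/6 + 7/8 + 8 = 123/8.

123/8


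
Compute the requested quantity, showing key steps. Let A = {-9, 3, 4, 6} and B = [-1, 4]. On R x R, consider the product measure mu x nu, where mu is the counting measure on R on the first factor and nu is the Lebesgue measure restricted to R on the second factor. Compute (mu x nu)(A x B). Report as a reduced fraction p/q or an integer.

For a measurable rectangle A x B, the product measure satisfies
  (mu x nu)(A x B) = mu(A) * nu(B).
  mu(A) = 4.
  nu(B) = 5.
  (mu x nu)(A x B) = 4 * 5 = 20.

20


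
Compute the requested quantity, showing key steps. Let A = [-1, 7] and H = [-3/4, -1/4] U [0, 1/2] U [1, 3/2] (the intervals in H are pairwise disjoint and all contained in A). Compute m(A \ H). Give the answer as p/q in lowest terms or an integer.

The ambient interval has length m(A) = 7 - (-1) = 8.
Since the holes are disjoint and sit inside A, by finite additivity
  m(H) = sum_i (b_i - a_i), and m(A \ H) = m(A) - m(H).
Computing the hole measures:
  m(H_1) = -1/4 - (-3/4) = 1/2.
  m(H_2) = 1/2 - 0 = 1/2.
  m(H_3) = 3/2 - 1 = 1/2.
Summed: m(H) = 1/2 + 1/2 + 1/2 = 3/2.
So m(A \ H) = 8 - 3/2 = 13/2.

13/2


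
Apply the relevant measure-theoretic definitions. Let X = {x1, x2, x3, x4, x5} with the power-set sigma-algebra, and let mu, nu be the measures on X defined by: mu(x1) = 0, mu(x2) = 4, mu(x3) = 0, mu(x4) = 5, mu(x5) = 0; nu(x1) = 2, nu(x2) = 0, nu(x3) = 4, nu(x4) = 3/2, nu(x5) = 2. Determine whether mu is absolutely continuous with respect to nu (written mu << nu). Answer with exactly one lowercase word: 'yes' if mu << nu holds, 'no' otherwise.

mu << nu means: every nu-null measurable set is also mu-null; equivalently, for every atom x, if nu({x}) = 0 then mu({x}) = 0.
Checking each atom:
  x1: nu = 2 > 0 -> no constraint.
  x2: nu = 0, mu = 4 > 0 -> violates mu << nu.
  x3: nu = 4 > 0 -> no constraint.
  x4: nu = 3/2 > 0 -> no constraint.
  x5: nu = 2 > 0 -> no constraint.
The atom(s) x2 violate the condition (nu = 0 but mu > 0). Therefore mu is NOT absolutely continuous w.r.t. nu.

no


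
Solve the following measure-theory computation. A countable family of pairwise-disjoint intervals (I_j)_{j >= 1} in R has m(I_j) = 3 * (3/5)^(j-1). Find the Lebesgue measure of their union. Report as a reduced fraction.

By countable additivity of the Lebesgue measure on pairwise disjoint measurable sets,
  m(union_{j >= 1} I_j) = sum_{j >= 1} m(I_j) = sum_{j >= 1} a * r^(j-1),
  with a = 3 and r = 3/5.
Since 0 < r = 3/5 < 1, the geometric series converges:
  sum_{j >= 1} a * r^(j-1) = a / (1 - r).
  = 3 / (1 - 3/5)
  = 3 / (2/5)
  = 15/2.

15/2


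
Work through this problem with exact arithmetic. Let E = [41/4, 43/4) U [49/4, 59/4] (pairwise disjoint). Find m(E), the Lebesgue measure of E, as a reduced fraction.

For pairwise disjoint intervals, m(union_i I_i) = sum_i m(I_i),
and m is invariant under swapping open/closed endpoints (single points have measure 0).
So m(E) = sum_i (b_i - a_i).
  I_1 has length 43/4 - 41/4 = 1/2.
  I_2 has length 59/4 - 49/4 = 5/2.
Summing:
  m(E) = 1/2 + 5/2 = 3.

3


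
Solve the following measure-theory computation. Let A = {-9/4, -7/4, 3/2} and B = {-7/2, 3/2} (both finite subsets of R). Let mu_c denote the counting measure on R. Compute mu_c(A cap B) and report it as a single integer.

Counting measure on a finite set equals cardinality. mu_c(A cap B) = |A cap B| (elements appearing in both).
Enumerating the elements of A that also lie in B gives 1 element(s).
So mu_c(A cap B) = 1.

1


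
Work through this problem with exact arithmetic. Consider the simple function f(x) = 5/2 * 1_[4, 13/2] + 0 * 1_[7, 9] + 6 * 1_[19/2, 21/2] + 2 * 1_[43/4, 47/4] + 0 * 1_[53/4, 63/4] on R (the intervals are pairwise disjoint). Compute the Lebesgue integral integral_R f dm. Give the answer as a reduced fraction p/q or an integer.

For a simple function f = sum_i c_i * 1_{A_i} with disjoint A_i,
  integral f dm = sum_i c_i * m(A_i).
Lengths of the A_i:
  m(A_1) = 13/2 - 4 = 5/2.
  m(A_2) = 9 - 7 = 2.
  m(A_3) = 21/2 - 19/2 = 1.
  m(A_4) = 47/4 - 43/4 = 1.
  m(A_5) = 63/4 - 53/4 = 5/2.
Contributions c_i * m(A_i):
  (5/2) * (5/2) = 25/4.
  (0) * (2) = 0.
  (6) * (1) = 6.
  (2) * (1) = 2.
  (0) * (5/2) = 0.
Total: 25/4 + 0 + 6 + 2 + 0 = 57/4.

57/4


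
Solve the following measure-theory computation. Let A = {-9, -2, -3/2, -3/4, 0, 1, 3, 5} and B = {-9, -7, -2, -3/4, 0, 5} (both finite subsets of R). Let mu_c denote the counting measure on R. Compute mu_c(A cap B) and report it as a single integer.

Counting measure on a finite set equals cardinality. mu_c(A cap B) = |A cap B| (elements appearing in both).
Enumerating the elements of A that also lie in B gives 5 element(s).
So mu_c(A cap B) = 5.

5


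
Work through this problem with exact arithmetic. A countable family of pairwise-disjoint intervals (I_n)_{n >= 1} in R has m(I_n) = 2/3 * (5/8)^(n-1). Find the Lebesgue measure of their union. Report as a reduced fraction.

By countable additivity of the Lebesgue measure on pairwise disjoint measurable sets,
  m(union_{n >= 1} I_n) = sum_{n >= 1} m(I_n) = sum_{n >= 1} a * r^(n-1),
  with a = 2/3 and r = 5/8.
Since 0 < r = 5/8 < 1, the geometric series converges:
  sum_{n >= 1} a * r^(n-1) = a / (1 - r).
  = 2/3 / (1 - 5/8)
  = 2/3 / (3/8)
  = 16/9.

16/9


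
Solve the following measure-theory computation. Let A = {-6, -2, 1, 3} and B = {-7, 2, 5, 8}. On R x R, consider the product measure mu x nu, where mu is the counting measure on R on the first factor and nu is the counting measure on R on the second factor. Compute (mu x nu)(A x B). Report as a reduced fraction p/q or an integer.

For a measurable rectangle A x B, the product measure satisfies
  (mu x nu)(A x B) = mu(A) * nu(B).
  mu(A) = 4.
  nu(B) = 4.
  (mu x nu)(A x B) = 4 * 4 = 16.

16


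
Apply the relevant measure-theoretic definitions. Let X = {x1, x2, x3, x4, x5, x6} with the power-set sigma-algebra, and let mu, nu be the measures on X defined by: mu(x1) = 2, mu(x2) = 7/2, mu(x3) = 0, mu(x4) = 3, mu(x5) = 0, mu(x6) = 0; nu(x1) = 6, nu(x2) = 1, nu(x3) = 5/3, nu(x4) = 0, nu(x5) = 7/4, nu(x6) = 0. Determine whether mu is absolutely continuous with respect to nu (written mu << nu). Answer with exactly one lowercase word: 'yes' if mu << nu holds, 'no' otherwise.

mu << nu means: every nu-null measurable set is also mu-null; equivalently, for every atom x, if nu({x}) = 0 then mu({x}) = 0.
Checking each atom:
  x1: nu = 6 > 0 -> no constraint.
  x2: nu = 1 > 0 -> no constraint.
  x3: nu = 5/3 > 0 -> no constraint.
  x4: nu = 0, mu = 3 > 0 -> violates mu << nu.
  x5: nu = 7/4 > 0 -> no constraint.
  x6: nu = 0, mu = 0 -> consistent with mu << nu.
The atom(s) x4 violate the condition (nu = 0 but mu > 0). Therefore mu is NOT absolutely continuous w.r.t. nu.

no


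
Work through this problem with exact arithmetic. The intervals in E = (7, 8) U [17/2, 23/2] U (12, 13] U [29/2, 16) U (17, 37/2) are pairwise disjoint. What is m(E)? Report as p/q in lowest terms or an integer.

For pairwise disjoint intervals, m(union_i I_i) = sum_i m(I_i),
and m is invariant under swapping open/closed endpoints (single points have measure 0).
So m(E) = sum_i (b_i - a_i).
  I_1 has length 8 - 7 = 1.
  I_2 has length 23/2 - 17/2 = 3.
  I_3 has length 13 - 12 = 1.
  I_4 has length 16 - 29/2 = 3/2.
  I_5 has length 37/2 - 17 = 3/2.
Summing:
  m(E) = 1 + 3 + 1 + 3/2 + 3/2 = 8.

8


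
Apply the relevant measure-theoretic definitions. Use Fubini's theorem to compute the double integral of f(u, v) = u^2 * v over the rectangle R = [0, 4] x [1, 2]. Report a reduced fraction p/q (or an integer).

f(u, v) is a tensor product of a function of u and a function of v, and both factors are bounded continuous (hence Lebesgue integrable) on the rectangle, so Fubini's theorem applies:
  integral_R f d(m x m) = (integral_a1^b1 u^2 du) * (integral_a2^b2 v dv).
Inner integral in u: integral_{0}^{4} u^2 du = (4^3 - 0^3)/3
  = 64/3.
Inner integral in v: integral_{1}^{2} v dv = (2^2 - 1^2)/2
  = 3/2.
Product: (64/3) * (3/2) = 32.

32


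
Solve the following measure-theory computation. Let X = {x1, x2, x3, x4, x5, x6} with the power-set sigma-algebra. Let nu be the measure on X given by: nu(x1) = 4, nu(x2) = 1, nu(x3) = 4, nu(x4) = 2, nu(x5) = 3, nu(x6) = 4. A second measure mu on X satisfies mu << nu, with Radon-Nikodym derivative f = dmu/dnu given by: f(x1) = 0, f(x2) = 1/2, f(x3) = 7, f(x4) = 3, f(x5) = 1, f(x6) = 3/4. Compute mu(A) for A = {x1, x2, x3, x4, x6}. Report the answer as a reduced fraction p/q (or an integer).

By the defining property of the Radon-Nikodym derivative, for every measurable set A,
  mu(A) = integral_A f dnu.
Since nu is a discrete measure concentrated on the atoms of X, the integral over A reduces to the sum
  mu(A) = sum_{x in A} f(x) * nu({x}).
Computing each term:
  x1: f(x1) * nu(x1) = 0 * 4 = 0.
  x2: f(x2) * nu(x2) = 1/2 * 1 = 1/2.
  x3: f(x3) * nu(x3) = 7 * 4 = 28.
  x4: f(x4) * nu(x4) = 3 * 2 = 6.
  x6: f(x6) * nu(x6) = 3/4 * 4 = 3.
Summing: mu(A) = 0 + 1/2 + 28 + 6 + 3 = 75/2.

75/2


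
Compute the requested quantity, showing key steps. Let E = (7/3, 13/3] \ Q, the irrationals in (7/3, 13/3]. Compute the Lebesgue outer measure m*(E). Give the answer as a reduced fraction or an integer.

The interval I = (7/3, 13/3] has m(I) = 13/3 - 7/3 = 2 (endpoints are measure-zero, so open/closed/half-open agree). Write I = (I cap Q) u (I \ Q). The rationals in I are countable, so m*(I cap Q) = 0 (cover each rational by intervals whose total length is arbitrarily small). By countable subadditivity m*(I) <= m*(I cap Q) + m*(I \ Q), hence m*(I \ Q) >= m(I) = 2. The reverse inequality m*(I \ Q) <= m*(I) = 2 is trivial since (I \ Q) is a subset of I. Therefore m*(I \ Q) = 2.

2


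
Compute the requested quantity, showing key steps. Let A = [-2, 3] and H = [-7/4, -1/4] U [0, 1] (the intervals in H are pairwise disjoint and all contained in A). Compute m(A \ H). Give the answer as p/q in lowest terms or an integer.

The ambient interval has length m(A) = 3 - (-2) = 5.
Since the holes are disjoint and sit inside A, by finite additivity
  m(H) = sum_i (b_i - a_i), and m(A \ H) = m(A) - m(H).
Computing the hole measures:
  m(H_1) = -1/4 - (-7/4) = 3/2.
  m(H_2) = 1 - 0 = 1.
Summed: m(H) = 3/2 + 1 = 5/2.
So m(A \ H) = 5 - 5/2 = 5/2.

5/2


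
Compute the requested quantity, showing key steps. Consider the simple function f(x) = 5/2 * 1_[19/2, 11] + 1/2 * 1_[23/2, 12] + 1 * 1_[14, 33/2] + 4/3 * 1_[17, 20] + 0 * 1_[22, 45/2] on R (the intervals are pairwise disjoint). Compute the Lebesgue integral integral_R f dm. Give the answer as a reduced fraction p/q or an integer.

For a simple function f = sum_i c_i * 1_{A_i} with disjoint A_i,
  integral f dm = sum_i c_i * m(A_i).
Lengths of the A_i:
  m(A_1) = 11 - 19/2 = 3/2.
  m(A_2) = 12 - 23/2 = 1/2.
  m(A_3) = 33/2 - 14 = 5/2.
  m(A_4) = 20 - 17 = 3.
  m(A_5) = 45/2 - 22 = 1/2.
Contributions c_i * m(A_i):
  (5/2) * (3/2) = 15/4.
  (1/2) * (1/2) = 1/4.
  (1) * (5/2) = 5/2.
  (4/3) * (3) = 4.
  (0) * (1/2) = 0.
Total: 15/4 + 1/4 + 5/2 + 4 + 0 = 21/2.

21/2


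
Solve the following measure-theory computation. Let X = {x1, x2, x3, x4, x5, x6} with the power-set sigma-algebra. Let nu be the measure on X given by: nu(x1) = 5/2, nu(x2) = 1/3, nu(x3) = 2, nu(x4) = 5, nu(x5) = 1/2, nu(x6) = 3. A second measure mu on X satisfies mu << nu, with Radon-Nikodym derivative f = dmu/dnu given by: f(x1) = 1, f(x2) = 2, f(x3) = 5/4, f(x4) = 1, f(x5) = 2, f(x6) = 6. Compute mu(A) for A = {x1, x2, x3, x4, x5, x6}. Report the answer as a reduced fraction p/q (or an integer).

By the defining property of the Radon-Nikodym derivative, for every measurable set A,
  mu(A) = integral_A f dnu.
Since nu is a discrete measure concentrated on the atoms of X, the integral over A reduces to the sum
  mu(A) = sum_{x in A} f(x) * nu({x}).
Computing each term:
  x1: f(x1) * nu(x1) = 1 * 5/2 = 5/2.
  x2: f(x2) * nu(x2) = 2 * 1/3 = 2/3.
  x3: f(x3) * nu(x3) = 5/4 * 2 = 5/2.
  x4: f(x4) * nu(x4) = 1 * 5 = 5.
  x5: f(x5) * nu(x5) = 2 * 1/2 = 1.
  x6: f(x6) * nu(x6) = 6 * 3 = 18.
Summing: mu(A) = 5/2 + 2/3 + 5/2 + 5 + 1 + 18 = 89/3.

89/3


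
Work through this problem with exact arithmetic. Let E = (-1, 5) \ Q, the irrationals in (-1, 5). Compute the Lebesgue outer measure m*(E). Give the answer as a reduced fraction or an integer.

The interval I = (-1, 5) has m(I) = 5 - (-1) = 6 (endpoints are measure-zero, so open/closed/half-open agree). Write I = (I cap Q) u (I \ Q). The rationals in I are countable, so m*(I cap Q) = 0 (cover each rational by intervals whose total length is arbitrarily small). By countable subadditivity m*(I) <= m*(I cap Q) + m*(I \ Q), hence m*(I \ Q) >= m(I) = 6. The reverse inequality m*(I \ Q) <= m*(I) = 6 is trivial since (I \ Q) is a subset of I. Therefore m*(I \ Q) = 6.

6


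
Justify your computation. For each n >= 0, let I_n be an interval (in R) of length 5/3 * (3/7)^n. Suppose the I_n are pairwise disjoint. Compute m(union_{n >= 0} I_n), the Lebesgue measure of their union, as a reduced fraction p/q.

By countable additivity of the Lebesgue measure on pairwise disjoint measurable sets,
  m(union_{n >= 0} I_n) = sum_{n >= 0} m(I_n) = sum_{n >= 0} a * r^n,
  with a = 5/3 and r = 3/7.
Since 0 < r = 3/7 < 1, the geometric series converges:
  sum_{n >= 0} a * r^n = a / (1 - r).
  = 5/3 / (1 - 3/7)
  = 5/3 / (4/7)
  = 35/12.

35/12


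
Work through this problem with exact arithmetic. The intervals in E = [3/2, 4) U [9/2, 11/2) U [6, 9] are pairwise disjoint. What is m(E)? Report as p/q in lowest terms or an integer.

For pairwise disjoint intervals, m(union_i I_i) = sum_i m(I_i),
and m is invariant under swapping open/closed endpoints (single points have measure 0).
So m(E) = sum_i (b_i - a_i).
  I_1 has length 4 - 3/2 = 5/2.
  I_2 has length 11/2 - 9/2 = 1.
  I_3 has length 9 - 6 = 3.
Summing:
  m(E) = 5/2 + 1 + 3 = 13/2.

13/2


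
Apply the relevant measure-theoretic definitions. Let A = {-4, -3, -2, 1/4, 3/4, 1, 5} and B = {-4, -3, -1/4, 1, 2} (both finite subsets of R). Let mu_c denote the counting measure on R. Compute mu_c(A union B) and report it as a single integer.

Counting measure on a finite set equals cardinality. By inclusion-exclusion, |A union B| = |A| + |B| - |A cap B|.
|A| = 7, |B| = 5, |A cap B| = 3.
So mu_c(A union B) = 7 + 5 - 3 = 9.

9


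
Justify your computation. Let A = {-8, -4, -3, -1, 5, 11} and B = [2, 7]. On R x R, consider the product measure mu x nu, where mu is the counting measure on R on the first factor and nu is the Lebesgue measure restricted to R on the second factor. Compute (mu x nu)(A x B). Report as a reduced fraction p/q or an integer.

For a measurable rectangle A x B, the product measure satisfies
  (mu x nu)(A x B) = mu(A) * nu(B).
  mu(A) = 6.
  nu(B) = 5.
  (mu x nu)(A x B) = 6 * 5 = 30.

30


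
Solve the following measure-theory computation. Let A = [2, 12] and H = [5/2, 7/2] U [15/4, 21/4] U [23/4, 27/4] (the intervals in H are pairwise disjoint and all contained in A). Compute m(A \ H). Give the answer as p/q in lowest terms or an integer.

The ambient interval has length m(A) = 12 - 2 = 10.
Since the holes are disjoint and sit inside A, by finite additivity
  m(H) = sum_i (b_i - a_i), and m(A \ H) = m(A) - m(H).
Computing the hole measures:
  m(H_1) = 7/2 - 5/2 = 1.
  m(H_2) = 21/4 - 15/4 = 3/2.
  m(H_3) = 27/4 - 23/4 = 1.
Summed: m(H) = 1 + 3/2 + 1 = 7/2.
So m(A \ H) = 10 - 7/2 = 13/2.

13/2


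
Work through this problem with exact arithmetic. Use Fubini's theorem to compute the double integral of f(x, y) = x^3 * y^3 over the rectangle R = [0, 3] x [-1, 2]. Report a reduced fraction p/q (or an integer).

f(x, y) is a tensor product of a function of x and a function of y, and both factors are bounded continuous (hence Lebesgue integrable) on the rectangle, so Fubini's theorem applies:
  integral_R f d(m x m) = (integral_a1^b1 x^3 dx) * (integral_a2^b2 y^3 dy).
Inner integral in x: integral_{0}^{3} x^3 dx = (3^4 - 0^4)/4
  = 81/4.
Inner integral in y: integral_{-1}^{2} y^3 dy = (2^4 - (-1)^4)/4
  = 15/4.
Product: (81/4) * (15/4) = 1215/16.

1215/16


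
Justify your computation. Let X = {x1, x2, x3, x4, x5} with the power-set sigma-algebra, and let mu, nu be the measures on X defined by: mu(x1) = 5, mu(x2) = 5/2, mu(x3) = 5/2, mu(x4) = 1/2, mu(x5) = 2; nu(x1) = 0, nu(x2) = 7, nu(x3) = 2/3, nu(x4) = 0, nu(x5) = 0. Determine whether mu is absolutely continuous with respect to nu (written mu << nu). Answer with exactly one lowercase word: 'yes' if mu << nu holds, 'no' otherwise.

mu << nu means: every nu-null measurable set is also mu-null; equivalently, for every atom x, if nu({x}) = 0 then mu({x}) = 0.
Checking each atom:
  x1: nu = 0, mu = 5 > 0 -> violates mu << nu.
  x2: nu = 7 > 0 -> no constraint.
  x3: nu = 2/3 > 0 -> no constraint.
  x4: nu = 0, mu = 1/2 > 0 -> violates mu << nu.
  x5: nu = 0, mu = 2 > 0 -> violates mu << nu.
The atom(s) x1, x4, x5 violate the condition (nu = 0 but mu > 0). Therefore mu is NOT absolutely continuous w.r.t. nu.

no


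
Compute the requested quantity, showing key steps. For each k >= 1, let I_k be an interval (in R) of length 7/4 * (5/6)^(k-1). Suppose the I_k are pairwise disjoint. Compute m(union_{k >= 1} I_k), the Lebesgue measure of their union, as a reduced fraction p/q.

By countable additivity of the Lebesgue measure on pairwise disjoint measurable sets,
  m(union_{k >= 1} I_k) = sum_{k >= 1} m(I_k) = sum_{k >= 1} a * r^(k-1),
  with a = 7/4 and r = 5/6.
Since 0 < r = 5/6 < 1, the geometric series converges:
  sum_{k >= 1} a * r^(k-1) = a / (1 - r).
  = 7/4 / (1 - 5/6)
  = 7/4 / (1/6)
  = 21/2.

21/2


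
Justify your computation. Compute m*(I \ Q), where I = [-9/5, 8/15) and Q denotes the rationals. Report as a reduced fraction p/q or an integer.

The interval I = [-9/5, 8/15) has m(I) = 8/15 - (-9/5) = 7/3 (endpoints are measure-zero, so open/closed/half-open agree). Write I = (I cap Q) u (I \ Q). The rationals in I are countable, so m*(I cap Q) = 0 (cover each rational by intervals whose total length is arbitrarily small). By countable subadditivity m*(I) <= m*(I cap Q) + m*(I \ Q), hence m*(I \ Q) >= m(I) = 7/3. The reverse inequality m*(I \ Q) <= m*(I) = 7/3 is trivial since (I \ Q) is a subset of I. Therefore m*(I \ Q) = 7/3.

7/3


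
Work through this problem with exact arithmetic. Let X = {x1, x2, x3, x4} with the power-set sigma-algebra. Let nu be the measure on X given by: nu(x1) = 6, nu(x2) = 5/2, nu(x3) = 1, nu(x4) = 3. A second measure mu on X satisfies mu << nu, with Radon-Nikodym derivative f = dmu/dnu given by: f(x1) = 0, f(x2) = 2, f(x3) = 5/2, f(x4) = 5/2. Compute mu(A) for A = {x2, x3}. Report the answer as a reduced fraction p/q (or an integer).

By the defining property of the Radon-Nikodym derivative, for every measurable set A,
  mu(A) = integral_A f dnu.
Since nu is a discrete measure concentrated on the atoms of X, the integral over A reduces to the sum
  mu(A) = sum_{x in A} f(x) * nu({x}).
Computing each term:
  x2: f(x2) * nu(x2) = 2 * 5/2 = 5.
  x3: f(x3) * nu(x3) = 5/2 * 1 = 5/2.
Summing: mu(A) = 5 + 5/2 = 15/2.

15/2


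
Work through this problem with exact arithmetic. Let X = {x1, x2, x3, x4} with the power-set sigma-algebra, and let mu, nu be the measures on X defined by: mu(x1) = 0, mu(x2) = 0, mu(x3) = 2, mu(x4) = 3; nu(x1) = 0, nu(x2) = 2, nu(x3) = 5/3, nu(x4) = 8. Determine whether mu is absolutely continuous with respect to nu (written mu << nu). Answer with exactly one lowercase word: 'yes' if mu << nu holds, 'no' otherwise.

mu << nu means: every nu-null measurable set is also mu-null; equivalently, for every atom x, if nu({x}) = 0 then mu({x}) = 0.
Checking each atom:
  x1: nu = 0, mu = 0 -> consistent with mu << nu.
  x2: nu = 2 > 0 -> no constraint.
  x3: nu = 5/3 > 0 -> no constraint.
  x4: nu = 8 > 0 -> no constraint.
No atom violates the condition. Therefore mu << nu.

yes


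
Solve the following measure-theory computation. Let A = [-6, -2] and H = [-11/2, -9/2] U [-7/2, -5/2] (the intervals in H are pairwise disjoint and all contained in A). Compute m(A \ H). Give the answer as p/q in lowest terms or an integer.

The ambient interval has length m(A) = -2 - (-6) = 4.
Since the holes are disjoint and sit inside A, by finite additivity
  m(H) = sum_i (b_i - a_i), and m(A \ H) = m(A) - m(H).
Computing the hole measures:
  m(H_1) = -9/2 - (-11/2) = 1.
  m(H_2) = -5/2 - (-7/2) = 1.
Summed: m(H) = 1 + 1 = 2.
So m(A \ H) = 4 - 2 = 2.

2


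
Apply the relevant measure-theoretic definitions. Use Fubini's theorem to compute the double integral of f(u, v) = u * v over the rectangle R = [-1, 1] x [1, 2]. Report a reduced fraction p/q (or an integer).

f(u, v) is a tensor product of a function of u and a function of v, and both factors are bounded continuous (hence Lebesgue integrable) on the rectangle, so Fubini's theorem applies:
  integral_R f d(m x m) = (integral_a1^b1 u du) * (integral_a2^b2 v dv).
Inner integral in u: integral_{-1}^{1} u du = (1^2 - (-1)^2)/2
  = 0.
Inner integral in v: integral_{1}^{2} v dv = (2^2 - 1^2)/2
  = 3/2.
Product: (0) * (3/2) = 0.

0


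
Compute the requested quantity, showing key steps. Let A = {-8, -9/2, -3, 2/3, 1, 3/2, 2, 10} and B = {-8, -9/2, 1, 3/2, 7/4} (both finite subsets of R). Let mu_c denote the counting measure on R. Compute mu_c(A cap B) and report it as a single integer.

Counting measure on a finite set equals cardinality. mu_c(A cap B) = |A cap B| (elements appearing in both).
Enumerating the elements of A that also lie in B gives 4 element(s).
So mu_c(A cap B) = 4.

4


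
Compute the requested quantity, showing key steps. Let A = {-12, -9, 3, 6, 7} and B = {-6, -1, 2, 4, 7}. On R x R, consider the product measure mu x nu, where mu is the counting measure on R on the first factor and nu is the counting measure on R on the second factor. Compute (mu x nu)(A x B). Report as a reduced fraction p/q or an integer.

For a measurable rectangle A x B, the product measure satisfies
  (mu x nu)(A x B) = mu(A) * nu(B).
  mu(A) = 5.
  nu(B) = 5.
  (mu x nu)(A x B) = 5 * 5 = 25.

25


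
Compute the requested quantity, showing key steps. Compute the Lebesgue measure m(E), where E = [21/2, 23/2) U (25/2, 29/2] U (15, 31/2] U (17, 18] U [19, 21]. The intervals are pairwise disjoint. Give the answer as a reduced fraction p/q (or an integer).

For pairwise disjoint intervals, m(union_i I_i) = sum_i m(I_i),
and m is invariant under swapping open/closed endpoints (single points have measure 0).
So m(E) = sum_i (b_i - a_i).
  I_1 has length 23/2 - 21/2 = 1.
  I_2 has length 29/2 - 25/2 = 2.
  I_3 has length 31/2 - 15 = 1/2.
  I_4 has length 18 - 17 = 1.
  I_5 has length 21 - 19 = 2.
Summing:
  m(E) = 1 + 2 + 1/2 + 1 + 2 = 13/2.

13/2


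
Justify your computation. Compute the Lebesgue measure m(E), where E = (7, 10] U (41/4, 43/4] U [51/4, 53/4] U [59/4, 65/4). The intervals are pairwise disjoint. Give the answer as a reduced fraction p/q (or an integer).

For pairwise disjoint intervals, m(union_i I_i) = sum_i m(I_i),
and m is invariant under swapping open/closed endpoints (single points have measure 0).
So m(E) = sum_i (b_i - a_i).
  I_1 has length 10 - 7 = 3.
  I_2 has length 43/4 - 41/4 = 1/2.
  I_3 has length 53/4 - 51/4 = 1/2.
  I_4 has length 65/4 - 59/4 = 3/2.
Summing:
  m(E) = 3 + 1/2 + 1/2 + 3/2 = 11/2.

11/2


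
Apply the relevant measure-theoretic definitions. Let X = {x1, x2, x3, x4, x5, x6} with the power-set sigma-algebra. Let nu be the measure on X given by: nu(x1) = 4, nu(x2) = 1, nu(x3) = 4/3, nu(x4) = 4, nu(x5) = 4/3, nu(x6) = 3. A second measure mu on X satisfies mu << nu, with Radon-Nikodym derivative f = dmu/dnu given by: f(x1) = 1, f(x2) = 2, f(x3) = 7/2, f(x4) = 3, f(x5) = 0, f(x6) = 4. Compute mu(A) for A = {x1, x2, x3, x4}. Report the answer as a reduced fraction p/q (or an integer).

By the defining property of the Radon-Nikodym derivative, for every measurable set A,
  mu(A) = integral_A f dnu.
Since nu is a discrete measure concentrated on the atoms of X, the integral over A reduces to the sum
  mu(A) = sum_{x in A} f(x) * nu({x}).
Computing each term:
  x1: f(x1) * nu(x1) = 1 * 4 = 4.
  x2: f(x2) * nu(x2) = 2 * 1 = 2.
  x3: f(x3) * nu(x3) = 7/2 * 4/3 = 14/3.
  x4: f(x4) * nu(x4) = 3 * 4 = 12.
Summing: mu(A) = 4 + 2 + 14/3 + 12 = 68/3.

68/3


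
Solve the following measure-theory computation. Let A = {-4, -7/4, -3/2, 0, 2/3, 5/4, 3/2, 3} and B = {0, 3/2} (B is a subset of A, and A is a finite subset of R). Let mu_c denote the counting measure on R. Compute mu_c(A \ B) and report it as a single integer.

Counting measure assigns mu_c(E) = |E| (number of elements) when E is finite. For B subset A, A \ B is the set of elements of A not in B, so |A \ B| = |A| - |B|.
|A| = 8, |B| = 2, so mu_c(A \ B) = 8 - 2 = 6.

6


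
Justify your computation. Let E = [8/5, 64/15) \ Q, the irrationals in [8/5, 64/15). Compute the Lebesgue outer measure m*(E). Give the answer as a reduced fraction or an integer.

The interval I = [8/5, 64/15) has m(I) = 64/15 - 8/5 = 8/3 (endpoints are measure-zero, so open/closed/half-open agree). Write I = (I cap Q) u (I \ Q). The rationals in I are countable, so m*(I cap Q) = 0 (cover each rational by intervals whose total length is arbitrarily small). By countable subadditivity m*(I) <= m*(I cap Q) + m*(I \ Q), hence m*(I \ Q) >= m(I) = 8/3. The reverse inequality m*(I \ Q) <= m*(I) = 8/3 is trivial since (I \ Q) is a subset of I. Therefore m*(I \ Q) = 8/3.

8/3
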